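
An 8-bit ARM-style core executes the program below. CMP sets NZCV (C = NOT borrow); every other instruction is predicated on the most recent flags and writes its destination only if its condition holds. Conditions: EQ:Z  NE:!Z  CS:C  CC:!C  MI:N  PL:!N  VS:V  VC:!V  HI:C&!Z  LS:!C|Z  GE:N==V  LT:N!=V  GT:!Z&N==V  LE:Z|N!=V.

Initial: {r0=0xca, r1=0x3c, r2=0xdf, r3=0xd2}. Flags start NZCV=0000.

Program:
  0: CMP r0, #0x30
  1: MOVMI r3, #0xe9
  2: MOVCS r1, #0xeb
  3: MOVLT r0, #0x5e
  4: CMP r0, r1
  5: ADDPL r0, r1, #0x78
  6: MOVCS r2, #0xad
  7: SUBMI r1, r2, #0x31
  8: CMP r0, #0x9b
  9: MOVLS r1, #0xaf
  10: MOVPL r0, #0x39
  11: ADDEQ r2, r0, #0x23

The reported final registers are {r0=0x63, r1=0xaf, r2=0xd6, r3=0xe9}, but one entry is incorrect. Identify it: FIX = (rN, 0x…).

FIX = (r2, 0xdf)

[0] flags=1010 → (cmp)
[1] flags=1010 MI?T → r3=0xe9
[2] flags=1010 CS?T → r1=0xeb
[3] flags=1010 LT?T → r0=0x5e
[4] flags=0000 → (cmp)
[5] flags=0000 PL?T → r0=0x63
[6] flags=0000 CS?F → skip
[7] flags=0000 MI?F → skip
[8] flags=1001 → (cmp)
[9] flags=1001 LS?T → r1=0xaf
[10] flags=1001 PL?F → skip
[11] flags=1001 EQ?F → skip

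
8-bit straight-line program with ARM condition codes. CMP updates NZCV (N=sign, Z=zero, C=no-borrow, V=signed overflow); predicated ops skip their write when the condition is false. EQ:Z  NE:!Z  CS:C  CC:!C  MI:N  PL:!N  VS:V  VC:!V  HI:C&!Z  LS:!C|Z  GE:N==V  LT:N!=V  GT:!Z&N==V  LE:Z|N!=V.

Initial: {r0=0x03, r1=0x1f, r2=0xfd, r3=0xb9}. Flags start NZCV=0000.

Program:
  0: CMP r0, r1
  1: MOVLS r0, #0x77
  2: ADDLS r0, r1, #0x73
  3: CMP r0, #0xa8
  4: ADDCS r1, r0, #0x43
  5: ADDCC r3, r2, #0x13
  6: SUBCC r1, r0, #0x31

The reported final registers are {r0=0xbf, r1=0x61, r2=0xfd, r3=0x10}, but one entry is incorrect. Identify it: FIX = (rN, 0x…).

FIX = (r0, 0x92)

[0] flags=1000 → (cmp)
[1] flags=1000 LS?T → r0=0x77
[2] flags=1000 LS?T → r0=0x92
[3] flags=1000 → (cmp)
[4] flags=1000 CS?F → skip
[5] flags=1000 CC?T → r3=0x10
[6] flags=1000 CC?T → r1=0x61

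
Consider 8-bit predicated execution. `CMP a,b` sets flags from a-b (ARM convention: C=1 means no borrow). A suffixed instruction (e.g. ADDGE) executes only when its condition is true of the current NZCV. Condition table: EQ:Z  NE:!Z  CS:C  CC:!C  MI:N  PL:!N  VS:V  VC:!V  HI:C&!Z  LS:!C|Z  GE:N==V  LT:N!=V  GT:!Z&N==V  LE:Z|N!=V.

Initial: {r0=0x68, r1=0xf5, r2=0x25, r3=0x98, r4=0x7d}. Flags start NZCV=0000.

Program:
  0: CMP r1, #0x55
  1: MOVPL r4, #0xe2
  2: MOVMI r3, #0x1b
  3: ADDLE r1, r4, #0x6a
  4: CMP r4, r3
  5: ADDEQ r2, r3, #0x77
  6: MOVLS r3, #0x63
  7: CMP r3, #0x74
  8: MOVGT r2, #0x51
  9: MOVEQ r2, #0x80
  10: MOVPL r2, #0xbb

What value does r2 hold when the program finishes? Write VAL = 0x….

0: ✓ CMP  NZCV=1010
1: · MOVPL
2: ✓ MOVMI  r3←0x1b
3: ✓ ADDLE  r1←0xe7
4: ✓ CMP  NZCV=0010
5: · ADDEQ
6: · MOVLS
7: ✓ CMP  NZCV=1000
8: · MOVGT
9: · MOVEQ
10: · MOVPL

VAL = 0x25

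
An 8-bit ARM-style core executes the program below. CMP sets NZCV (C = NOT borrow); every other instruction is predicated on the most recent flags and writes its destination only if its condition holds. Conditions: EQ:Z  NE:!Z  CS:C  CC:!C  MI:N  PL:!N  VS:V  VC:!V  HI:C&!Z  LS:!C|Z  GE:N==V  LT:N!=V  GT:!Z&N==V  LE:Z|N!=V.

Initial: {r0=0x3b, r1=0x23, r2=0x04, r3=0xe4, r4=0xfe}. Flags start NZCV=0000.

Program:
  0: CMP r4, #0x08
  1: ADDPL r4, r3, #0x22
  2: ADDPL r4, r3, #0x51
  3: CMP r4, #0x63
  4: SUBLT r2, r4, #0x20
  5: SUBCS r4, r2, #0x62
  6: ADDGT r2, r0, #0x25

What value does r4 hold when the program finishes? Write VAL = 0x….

[0] flags=1010 → (cmp)
[1] flags=1010 PL?F → skip
[2] flags=1010 PL?F → skip
[3] flags=1010 → (cmp)
[4] flags=1010 LT?T → r2=0xde
[5] flags=1010 CS?T → r4=0x7c
[6] flags=1010 GT?F → skip

VAL = 0x7c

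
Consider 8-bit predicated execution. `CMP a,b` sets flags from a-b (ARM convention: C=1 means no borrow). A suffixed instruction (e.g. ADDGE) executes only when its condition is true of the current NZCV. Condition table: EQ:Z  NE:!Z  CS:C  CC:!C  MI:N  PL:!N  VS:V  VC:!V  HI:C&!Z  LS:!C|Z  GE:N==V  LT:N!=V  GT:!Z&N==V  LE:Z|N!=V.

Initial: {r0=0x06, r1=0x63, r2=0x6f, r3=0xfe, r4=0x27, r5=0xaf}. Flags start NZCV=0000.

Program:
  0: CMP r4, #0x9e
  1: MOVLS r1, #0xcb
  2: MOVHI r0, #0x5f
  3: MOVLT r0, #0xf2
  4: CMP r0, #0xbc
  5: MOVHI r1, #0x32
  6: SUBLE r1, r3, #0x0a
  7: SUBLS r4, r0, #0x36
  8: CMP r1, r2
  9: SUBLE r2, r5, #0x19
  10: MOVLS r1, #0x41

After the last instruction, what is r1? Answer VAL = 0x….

VAL = 0xcb

0: ✓ CMP  NZCV=1001
1: ✓ MOVLS  r1←0xcb
2: · MOVHI
3: · MOVLT
4: ✓ CMP  NZCV=0000
5: · MOVHI
6: · SUBLE
7: ✓ SUBLS  r4←0xd0
8: ✓ CMP  NZCV=0011
9: ✓ SUBLE  r2←0x96
10: · MOVLS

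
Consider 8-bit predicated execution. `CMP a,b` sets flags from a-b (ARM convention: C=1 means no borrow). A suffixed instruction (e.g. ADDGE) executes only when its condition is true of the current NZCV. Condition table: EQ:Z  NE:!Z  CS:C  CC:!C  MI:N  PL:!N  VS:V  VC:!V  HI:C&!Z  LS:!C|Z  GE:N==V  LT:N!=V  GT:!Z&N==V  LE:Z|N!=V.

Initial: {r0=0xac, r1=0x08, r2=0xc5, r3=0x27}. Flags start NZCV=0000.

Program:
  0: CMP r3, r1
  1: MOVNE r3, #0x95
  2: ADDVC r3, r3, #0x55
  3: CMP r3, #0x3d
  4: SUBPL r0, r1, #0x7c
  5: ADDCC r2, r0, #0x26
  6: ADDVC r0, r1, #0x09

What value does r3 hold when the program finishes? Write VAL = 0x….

VAL = 0xea

0: ✓ CMP  NZCV=0010
1: ✓ MOVNE  r3←0x95
2: ✓ ADDVC  r3←0xea
3: ✓ CMP  NZCV=1010
4: · SUBPL
5: · ADDCC
6: ✓ ADDVC  r0←0x11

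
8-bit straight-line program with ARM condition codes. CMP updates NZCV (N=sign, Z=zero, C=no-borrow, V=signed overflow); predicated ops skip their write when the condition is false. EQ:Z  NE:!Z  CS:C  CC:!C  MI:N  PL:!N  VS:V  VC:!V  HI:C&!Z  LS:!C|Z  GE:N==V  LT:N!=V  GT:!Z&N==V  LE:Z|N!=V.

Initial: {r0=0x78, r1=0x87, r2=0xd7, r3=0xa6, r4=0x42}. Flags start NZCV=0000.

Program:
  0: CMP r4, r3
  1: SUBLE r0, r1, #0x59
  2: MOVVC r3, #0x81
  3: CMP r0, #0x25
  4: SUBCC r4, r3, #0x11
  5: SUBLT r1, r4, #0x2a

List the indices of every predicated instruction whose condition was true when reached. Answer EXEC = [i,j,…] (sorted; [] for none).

EXEC = []

0: ✓ CMP  NZCV=1001
1: · SUBLE
2: · MOVVC
3: ✓ CMP  NZCV=0010
4: · SUBCC
5: · SUBLT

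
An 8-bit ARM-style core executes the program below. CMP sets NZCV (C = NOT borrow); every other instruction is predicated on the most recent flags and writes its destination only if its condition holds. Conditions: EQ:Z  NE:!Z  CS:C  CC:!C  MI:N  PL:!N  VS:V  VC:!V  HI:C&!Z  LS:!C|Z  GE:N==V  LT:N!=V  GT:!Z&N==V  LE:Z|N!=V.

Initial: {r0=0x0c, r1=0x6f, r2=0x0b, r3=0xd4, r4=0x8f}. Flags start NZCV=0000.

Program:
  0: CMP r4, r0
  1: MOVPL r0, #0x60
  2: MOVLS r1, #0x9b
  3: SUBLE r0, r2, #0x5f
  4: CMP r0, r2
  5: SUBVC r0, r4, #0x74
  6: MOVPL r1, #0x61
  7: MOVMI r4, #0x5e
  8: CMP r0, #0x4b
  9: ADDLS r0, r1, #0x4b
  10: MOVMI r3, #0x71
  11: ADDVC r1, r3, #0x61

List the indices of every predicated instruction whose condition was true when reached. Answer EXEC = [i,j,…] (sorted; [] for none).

[0] flags=1010 → (cmp)
[1] flags=1010 PL?F → skip
[2] flags=1010 LS?F → skip
[3] flags=1010 LE?T → r0=0xac
[4] flags=1010 → (cmp)
[5] flags=1010 VC?T → r0=0x1b
[6] flags=1010 PL?F → skip
[7] flags=1010 MI?T → r4=0x5e
[8] flags=1000 → (cmp)
[9] flags=1000 LS?T → r0=0xba
[10] flags=1000 MI?T → r3=0x71
[11] flags=1000 VC?T → r1=0xd2

EXEC = [3,5,7,9,10,11]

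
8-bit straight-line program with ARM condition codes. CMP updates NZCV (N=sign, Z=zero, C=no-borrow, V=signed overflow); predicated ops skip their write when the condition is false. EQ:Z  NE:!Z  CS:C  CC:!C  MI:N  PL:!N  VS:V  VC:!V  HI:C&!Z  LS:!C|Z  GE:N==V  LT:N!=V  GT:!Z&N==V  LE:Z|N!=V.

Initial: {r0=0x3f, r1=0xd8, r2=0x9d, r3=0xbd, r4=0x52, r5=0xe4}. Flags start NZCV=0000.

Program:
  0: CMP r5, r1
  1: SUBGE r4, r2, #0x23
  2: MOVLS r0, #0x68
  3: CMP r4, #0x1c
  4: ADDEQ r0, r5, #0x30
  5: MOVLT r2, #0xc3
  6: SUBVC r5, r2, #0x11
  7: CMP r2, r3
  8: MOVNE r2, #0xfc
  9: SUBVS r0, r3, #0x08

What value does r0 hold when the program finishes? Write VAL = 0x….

VAL = 0x3f

0: ✓ CMP  NZCV=0010
1: ✓ SUBGE  r4←0x7a
2: · MOVLS
3: ✓ CMP  NZCV=0010
4: · ADDEQ
5: · MOVLT
6: ✓ SUBVC  r5←0x8c
7: ✓ CMP  NZCV=1000
8: ✓ MOVNE  r2←0xfc
9: · SUBVS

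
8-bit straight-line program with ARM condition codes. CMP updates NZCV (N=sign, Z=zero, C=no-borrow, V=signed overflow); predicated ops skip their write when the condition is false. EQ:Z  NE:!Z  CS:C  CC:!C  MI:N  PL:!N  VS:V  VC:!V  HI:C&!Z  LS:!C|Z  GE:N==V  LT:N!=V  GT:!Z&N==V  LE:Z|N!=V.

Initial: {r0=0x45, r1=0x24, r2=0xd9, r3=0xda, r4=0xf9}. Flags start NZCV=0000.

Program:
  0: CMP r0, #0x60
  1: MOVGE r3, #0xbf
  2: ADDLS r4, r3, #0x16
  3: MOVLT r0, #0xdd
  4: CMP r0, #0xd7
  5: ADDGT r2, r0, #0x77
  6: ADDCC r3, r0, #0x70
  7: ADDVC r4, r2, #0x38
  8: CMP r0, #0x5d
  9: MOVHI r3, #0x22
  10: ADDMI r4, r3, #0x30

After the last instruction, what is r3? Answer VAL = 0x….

VAL = 0x22

0: ✓ CMP  NZCV=1000
1: · MOVGE
2: ✓ ADDLS  r4←0xf0
3: ✓ MOVLT  r0←0xdd
4: ✓ CMP  NZCV=0010
5: ✓ ADDGT  r2←0x54
6: · ADDCC
7: ✓ ADDVC  r4←0x8c
8: ✓ CMP  NZCV=1010
9: ✓ MOVHI  r3←0x22
10: ✓ ADDMI  r4←0x52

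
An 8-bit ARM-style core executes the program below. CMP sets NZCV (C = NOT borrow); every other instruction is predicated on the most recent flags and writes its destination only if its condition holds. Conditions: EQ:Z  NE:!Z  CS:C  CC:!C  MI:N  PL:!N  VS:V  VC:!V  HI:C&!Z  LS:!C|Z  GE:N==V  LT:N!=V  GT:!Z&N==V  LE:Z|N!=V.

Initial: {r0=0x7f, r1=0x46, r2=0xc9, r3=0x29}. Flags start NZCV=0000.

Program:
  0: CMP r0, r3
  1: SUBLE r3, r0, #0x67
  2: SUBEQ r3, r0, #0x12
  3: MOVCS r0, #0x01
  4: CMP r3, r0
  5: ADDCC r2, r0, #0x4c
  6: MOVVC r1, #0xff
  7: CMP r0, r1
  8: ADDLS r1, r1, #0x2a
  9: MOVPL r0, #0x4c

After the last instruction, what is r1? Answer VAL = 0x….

0: ✓ CMP  NZCV=0010
1: · SUBLE
2: · SUBEQ
3: ✓ MOVCS  r0←0x01
4: ✓ CMP  NZCV=0010
5: · ADDCC
6: ✓ MOVVC  r1←0xff
7: ✓ CMP  NZCV=0000
8: ✓ ADDLS  r1←0x29
9: ✓ MOVPL  r0←0x4c

VAL = 0x29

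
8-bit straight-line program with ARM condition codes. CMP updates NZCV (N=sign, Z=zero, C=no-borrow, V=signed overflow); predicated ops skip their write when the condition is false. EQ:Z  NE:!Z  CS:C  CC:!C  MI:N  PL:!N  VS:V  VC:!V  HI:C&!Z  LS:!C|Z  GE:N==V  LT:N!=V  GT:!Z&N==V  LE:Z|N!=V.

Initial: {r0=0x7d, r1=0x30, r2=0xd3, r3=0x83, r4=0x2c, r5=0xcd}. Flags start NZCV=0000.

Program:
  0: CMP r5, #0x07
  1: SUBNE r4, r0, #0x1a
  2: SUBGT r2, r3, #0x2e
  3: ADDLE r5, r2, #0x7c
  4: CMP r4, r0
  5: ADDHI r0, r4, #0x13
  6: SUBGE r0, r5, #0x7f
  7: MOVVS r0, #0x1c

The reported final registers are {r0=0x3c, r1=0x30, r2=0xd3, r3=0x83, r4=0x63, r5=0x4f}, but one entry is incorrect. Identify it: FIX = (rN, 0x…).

[0] flags=1010 → (cmp)
[1] flags=1010 NE?T → r4=0x63
[2] flags=1010 GT?F → skip
[3] flags=1010 LE?T → r5=0x4f
[4] flags=1000 → (cmp)
[5] flags=1000 HI?F → skip
[6] flags=1000 GE?F → skip
[7] flags=1000 VS?F → skip

FIX = (r0, 0x7d)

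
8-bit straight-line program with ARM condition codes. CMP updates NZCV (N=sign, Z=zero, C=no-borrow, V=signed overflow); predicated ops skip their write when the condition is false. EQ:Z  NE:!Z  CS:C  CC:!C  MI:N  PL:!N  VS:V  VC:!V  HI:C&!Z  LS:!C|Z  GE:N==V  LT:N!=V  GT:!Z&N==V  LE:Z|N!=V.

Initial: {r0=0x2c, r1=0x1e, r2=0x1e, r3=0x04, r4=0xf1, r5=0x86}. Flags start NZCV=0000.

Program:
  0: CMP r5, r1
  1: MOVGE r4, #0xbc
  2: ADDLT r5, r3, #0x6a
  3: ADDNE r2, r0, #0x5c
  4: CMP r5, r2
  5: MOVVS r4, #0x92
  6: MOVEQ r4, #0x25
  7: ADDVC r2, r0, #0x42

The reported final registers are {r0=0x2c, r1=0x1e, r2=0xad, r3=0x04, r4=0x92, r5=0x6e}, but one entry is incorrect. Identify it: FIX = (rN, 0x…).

FIX = (r2, 0x88)

[0] flags=0011 → (cmp)
[1] flags=0011 GE?F → skip
[2] flags=0011 LT?T → r5=0x6e
[3] flags=0011 NE?T → r2=0x88
[4] flags=1001 → (cmp)
[5] flags=1001 VS?T → r4=0x92
[6] flags=1001 EQ?F → skip
[7] flags=1001 VC?F → skip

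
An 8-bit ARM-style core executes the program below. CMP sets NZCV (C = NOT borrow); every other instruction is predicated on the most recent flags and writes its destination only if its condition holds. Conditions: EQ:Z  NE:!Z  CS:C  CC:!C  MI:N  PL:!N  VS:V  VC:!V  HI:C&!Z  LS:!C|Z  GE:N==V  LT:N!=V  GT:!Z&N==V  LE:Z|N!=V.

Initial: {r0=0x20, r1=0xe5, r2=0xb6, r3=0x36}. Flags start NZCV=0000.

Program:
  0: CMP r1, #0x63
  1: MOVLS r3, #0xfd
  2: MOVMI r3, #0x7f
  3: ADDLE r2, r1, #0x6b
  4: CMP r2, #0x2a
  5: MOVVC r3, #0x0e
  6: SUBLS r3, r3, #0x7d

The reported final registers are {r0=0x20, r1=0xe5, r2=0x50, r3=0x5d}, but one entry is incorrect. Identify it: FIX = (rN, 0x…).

[0] flags=1010 → (cmp)
[1] flags=1010 LS?F → skip
[2] flags=1010 MI?T → r3=0x7f
[3] flags=1010 LE?T → r2=0x50
[4] flags=0010 → (cmp)
[5] flags=0010 VC?T → r3=0x0e
[6] flags=0010 LS?F → skip

FIX = (r3, 0x0e)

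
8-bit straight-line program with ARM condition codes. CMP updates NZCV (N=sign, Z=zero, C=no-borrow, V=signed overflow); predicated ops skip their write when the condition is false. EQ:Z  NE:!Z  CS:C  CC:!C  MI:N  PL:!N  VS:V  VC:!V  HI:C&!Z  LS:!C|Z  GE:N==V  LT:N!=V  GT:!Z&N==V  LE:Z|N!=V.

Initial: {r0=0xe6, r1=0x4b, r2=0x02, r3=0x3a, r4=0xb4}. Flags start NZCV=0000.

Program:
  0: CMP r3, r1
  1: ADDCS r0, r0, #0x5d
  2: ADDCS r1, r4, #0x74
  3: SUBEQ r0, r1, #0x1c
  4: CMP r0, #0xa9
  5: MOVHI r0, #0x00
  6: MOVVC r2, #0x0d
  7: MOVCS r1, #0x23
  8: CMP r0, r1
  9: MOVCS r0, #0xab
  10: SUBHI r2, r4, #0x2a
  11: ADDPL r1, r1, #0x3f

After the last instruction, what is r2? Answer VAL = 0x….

VAL = 0x0d

[0] flags=1000 → (cmp)
[1] flags=1000 CS?F → skip
[2] flags=1000 CS?F → skip
[3] flags=1000 EQ?F → skip
[4] flags=0010 → (cmp)
[5] flags=0010 HI?T → r0=0x00
[6] flags=0010 VC?T → r2=0x0d
[7] flags=0010 CS?T → r1=0x23
[8] flags=1000 → (cmp)
[9] flags=1000 CS?F → skip
[10] flags=1000 HI?F → skip
[11] flags=1000 PL?F → skip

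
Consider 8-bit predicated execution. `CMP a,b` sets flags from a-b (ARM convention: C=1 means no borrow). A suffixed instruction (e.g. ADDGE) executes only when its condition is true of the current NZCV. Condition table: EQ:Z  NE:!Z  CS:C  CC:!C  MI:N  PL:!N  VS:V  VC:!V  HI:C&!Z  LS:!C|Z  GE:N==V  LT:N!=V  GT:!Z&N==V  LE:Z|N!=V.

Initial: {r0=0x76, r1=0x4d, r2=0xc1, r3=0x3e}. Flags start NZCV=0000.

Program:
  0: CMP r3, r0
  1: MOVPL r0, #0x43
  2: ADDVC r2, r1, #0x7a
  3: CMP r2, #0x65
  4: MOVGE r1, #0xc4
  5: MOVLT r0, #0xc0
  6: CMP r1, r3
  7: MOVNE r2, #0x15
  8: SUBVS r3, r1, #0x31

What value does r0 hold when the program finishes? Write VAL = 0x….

VAL = 0xc0

0: ✓ CMP  NZCV=1000
1: · MOVPL
2: ✓ ADDVC  r2←0xc7
3: ✓ CMP  NZCV=0011
4: · MOVGE
5: ✓ MOVLT  r0←0xc0
6: ✓ CMP  NZCV=0010
7: ✓ MOVNE  r2←0x15
8: · SUBVS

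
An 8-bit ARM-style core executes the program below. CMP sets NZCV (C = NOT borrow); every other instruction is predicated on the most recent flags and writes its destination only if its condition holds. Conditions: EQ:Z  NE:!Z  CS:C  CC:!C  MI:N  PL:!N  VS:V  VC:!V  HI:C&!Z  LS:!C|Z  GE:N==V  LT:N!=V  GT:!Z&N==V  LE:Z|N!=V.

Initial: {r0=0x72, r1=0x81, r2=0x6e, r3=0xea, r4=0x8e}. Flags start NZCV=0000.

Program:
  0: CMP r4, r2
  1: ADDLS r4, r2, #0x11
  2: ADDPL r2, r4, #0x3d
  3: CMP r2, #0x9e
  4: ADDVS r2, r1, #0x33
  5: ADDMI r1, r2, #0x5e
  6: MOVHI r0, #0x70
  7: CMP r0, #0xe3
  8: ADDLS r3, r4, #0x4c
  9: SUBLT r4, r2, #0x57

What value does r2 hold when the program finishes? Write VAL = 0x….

VAL = 0xcb

0: ✓ CMP  NZCV=0011
1: · ADDLS
2: ✓ ADDPL  r2←0xcb
3: ✓ CMP  NZCV=0010
4: · ADDVS
5: · ADDMI
6: ✓ MOVHI  r0←0x70
7: ✓ CMP  NZCV=1001
8: ✓ ADDLS  r3←0xda
9: · SUBLT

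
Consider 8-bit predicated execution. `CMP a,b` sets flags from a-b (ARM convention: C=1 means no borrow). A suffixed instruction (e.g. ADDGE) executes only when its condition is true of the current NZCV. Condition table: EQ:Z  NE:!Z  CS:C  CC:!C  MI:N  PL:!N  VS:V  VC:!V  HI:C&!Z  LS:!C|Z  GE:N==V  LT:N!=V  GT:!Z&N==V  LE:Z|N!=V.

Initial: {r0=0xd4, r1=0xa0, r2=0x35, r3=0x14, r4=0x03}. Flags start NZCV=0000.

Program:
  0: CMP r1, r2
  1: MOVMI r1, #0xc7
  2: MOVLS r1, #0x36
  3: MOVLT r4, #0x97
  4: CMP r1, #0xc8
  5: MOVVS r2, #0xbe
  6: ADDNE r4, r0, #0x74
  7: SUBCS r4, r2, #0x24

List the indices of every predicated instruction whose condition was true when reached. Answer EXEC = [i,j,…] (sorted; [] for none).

EXEC = [3,6]

[0] flags=0011 → (cmp)
[1] flags=0011 MI?F → skip
[2] flags=0011 LS?F → skip
[3] flags=0011 LT?T → r4=0x97
[4] flags=1000 → (cmp)
[5] flags=1000 VS?F → skip
[6] flags=1000 NE?T → r4=0x48
[7] flags=1000 CS?F → skip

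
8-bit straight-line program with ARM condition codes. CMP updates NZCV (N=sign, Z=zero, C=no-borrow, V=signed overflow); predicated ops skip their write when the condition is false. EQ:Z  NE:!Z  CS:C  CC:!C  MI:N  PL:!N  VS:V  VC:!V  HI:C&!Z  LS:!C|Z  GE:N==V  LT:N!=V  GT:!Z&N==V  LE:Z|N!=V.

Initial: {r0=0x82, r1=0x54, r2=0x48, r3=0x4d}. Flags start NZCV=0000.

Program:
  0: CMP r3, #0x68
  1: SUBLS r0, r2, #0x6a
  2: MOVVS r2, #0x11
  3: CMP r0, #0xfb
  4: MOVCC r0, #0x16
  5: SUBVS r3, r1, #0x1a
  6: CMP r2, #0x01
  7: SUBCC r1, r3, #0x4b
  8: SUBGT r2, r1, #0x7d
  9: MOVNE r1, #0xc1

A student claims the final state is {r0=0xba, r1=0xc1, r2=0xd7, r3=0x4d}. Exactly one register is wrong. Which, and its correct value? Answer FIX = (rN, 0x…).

FIX = (r0, 0x16)

[0] flags=1000 → (cmp)
[1] flags=1000 LS?T → r0=0xde
[2] flags=1000 VS?F → skip
[3] flags=1000 → (cmp)
[4] flags=1000 CC?T → r0=0x16
[5] flags=1000 VS?F → skip
[6] flags=0010 → (cmp)
[7] flags=0010 CC?F → skip
[8] flags=0010 GT?T → r2=0xd7
[9] flags=0010 NE?T → r1=0xc1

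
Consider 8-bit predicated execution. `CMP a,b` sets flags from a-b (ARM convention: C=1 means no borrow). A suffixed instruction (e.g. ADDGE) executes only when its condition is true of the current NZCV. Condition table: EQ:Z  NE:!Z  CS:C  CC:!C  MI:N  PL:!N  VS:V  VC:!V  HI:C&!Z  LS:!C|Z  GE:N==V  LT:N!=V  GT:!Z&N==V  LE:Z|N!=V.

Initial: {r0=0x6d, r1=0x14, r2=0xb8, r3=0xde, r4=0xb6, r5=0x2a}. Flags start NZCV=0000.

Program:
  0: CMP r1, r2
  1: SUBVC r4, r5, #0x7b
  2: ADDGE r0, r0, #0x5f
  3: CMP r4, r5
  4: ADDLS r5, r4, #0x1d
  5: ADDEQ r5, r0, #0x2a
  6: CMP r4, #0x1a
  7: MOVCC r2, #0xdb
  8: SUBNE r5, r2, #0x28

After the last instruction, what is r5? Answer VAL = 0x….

[0] flags=0000 → (cmp)
[1] flags=0000 VC?T → r4=0xaf
[2] flags=0000 GE?T → r0=0xcc
[3] flags=1010 → (cmp)
[4] flags=1010 LS?F → skip
[5] flags=1010 EQ?F → skip
[6] flags=1010 → (cmp)
[7] flags=1010 CC?F → skip
[8] flags=1010 NE?T → r5=0x90

VAL = 0x90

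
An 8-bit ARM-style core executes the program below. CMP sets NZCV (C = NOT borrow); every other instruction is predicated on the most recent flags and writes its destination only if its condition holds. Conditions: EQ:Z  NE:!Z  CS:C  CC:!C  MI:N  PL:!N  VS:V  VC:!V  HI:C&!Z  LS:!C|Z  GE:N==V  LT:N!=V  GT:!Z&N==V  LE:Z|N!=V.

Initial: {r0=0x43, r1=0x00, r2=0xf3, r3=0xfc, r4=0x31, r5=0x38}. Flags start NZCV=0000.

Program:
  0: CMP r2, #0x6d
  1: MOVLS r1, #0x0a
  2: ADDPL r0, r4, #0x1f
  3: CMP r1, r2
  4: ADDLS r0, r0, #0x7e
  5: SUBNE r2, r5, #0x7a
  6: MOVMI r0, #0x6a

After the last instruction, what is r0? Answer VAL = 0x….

0: ✓ CMP  NZCV=1010
1: · MOVLS
2: · ADDPL
3: ✓ CMP  NZCV=0000
4: ✓ ADDLS  r0←0xc1
5: ✓ SUBNE  r2←0xbe
6: · MOVMI

VAL = 0xc1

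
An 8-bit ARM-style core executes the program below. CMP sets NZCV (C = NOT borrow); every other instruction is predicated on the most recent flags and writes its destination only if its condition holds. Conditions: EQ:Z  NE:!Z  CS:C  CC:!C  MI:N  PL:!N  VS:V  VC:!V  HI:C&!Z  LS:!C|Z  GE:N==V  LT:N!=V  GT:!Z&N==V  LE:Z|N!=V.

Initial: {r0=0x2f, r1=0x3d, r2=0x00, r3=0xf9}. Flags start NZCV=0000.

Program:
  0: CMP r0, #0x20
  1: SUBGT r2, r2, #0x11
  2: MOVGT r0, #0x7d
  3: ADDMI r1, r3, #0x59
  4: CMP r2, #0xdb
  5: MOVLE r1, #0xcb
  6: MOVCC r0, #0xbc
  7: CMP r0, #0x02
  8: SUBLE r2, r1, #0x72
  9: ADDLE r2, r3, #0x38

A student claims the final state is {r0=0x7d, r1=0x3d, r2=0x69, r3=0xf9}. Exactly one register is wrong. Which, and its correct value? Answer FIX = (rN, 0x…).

0: ✓ CMP  NZCV=0010
1: ✓ SUBGT  r2←0xef
2: ✓ MOVGT  r0←0x7d
3: · ADDMI
4: ✓ CMP  NZCV=0010
5: · MOVLE
6: · MOVCC
7: ✓ CMP  NZCV=0010
8: · SUBLE
9: · ADDLE

FIX = (r2, 0xef)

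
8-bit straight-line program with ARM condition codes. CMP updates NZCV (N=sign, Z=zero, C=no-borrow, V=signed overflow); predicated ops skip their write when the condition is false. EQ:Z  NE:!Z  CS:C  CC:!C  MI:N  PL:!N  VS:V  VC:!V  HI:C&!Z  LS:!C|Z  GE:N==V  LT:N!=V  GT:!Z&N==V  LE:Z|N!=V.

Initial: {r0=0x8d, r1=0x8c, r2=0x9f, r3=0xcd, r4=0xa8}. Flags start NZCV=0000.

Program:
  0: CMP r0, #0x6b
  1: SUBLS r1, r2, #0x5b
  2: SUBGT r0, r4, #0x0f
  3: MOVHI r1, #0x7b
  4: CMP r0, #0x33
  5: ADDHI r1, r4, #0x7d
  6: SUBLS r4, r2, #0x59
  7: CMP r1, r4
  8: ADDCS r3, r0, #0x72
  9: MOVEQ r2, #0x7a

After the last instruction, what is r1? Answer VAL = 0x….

0: ✓ CMP  NZCV=0011
1: · SUBLS
2: · SUBGT
3: ✓ MOVHI  r1←0x7b
4: ✓ CMP  NZCV=0011
5: ✓ ADDHI  r1←0x25
6: · SUBLS
7: ✓ CMP  NZCV=0000
8: · ADDCS
9: · MOVEQ

VAL = 0x25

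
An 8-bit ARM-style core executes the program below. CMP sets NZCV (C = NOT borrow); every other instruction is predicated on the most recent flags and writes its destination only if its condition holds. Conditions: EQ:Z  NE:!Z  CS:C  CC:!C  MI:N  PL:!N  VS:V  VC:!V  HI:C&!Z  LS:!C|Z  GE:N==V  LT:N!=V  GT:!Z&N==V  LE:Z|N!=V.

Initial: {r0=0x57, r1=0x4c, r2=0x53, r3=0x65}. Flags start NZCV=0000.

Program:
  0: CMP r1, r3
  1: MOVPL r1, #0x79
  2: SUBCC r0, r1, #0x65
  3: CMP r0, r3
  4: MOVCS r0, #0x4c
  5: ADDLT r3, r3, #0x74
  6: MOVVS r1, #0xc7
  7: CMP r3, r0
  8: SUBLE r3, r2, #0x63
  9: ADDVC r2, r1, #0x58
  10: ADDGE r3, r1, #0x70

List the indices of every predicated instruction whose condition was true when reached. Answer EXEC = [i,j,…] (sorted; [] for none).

[0] flags=1000 → (cmp)
[1] flags=1000 PL?F → skip
[2] flags=1000 CC?T → r0=0xe7
[3] flags=1010 → (cmp)
[4] flags=1010 CS?T → r0=0x4c
[5] flags=1010 LT?T → r3=0xd9
[6] flags=1010 VS?F → skip
[7] flags=1010 → (cmp)
[8] flags=1010 LE?T → r3=0xf0
[9] flags=1010 VC?T → r2=0xa4
[10] flags=1010 GE?F → skip

EXEC = [2,4,5,8,9]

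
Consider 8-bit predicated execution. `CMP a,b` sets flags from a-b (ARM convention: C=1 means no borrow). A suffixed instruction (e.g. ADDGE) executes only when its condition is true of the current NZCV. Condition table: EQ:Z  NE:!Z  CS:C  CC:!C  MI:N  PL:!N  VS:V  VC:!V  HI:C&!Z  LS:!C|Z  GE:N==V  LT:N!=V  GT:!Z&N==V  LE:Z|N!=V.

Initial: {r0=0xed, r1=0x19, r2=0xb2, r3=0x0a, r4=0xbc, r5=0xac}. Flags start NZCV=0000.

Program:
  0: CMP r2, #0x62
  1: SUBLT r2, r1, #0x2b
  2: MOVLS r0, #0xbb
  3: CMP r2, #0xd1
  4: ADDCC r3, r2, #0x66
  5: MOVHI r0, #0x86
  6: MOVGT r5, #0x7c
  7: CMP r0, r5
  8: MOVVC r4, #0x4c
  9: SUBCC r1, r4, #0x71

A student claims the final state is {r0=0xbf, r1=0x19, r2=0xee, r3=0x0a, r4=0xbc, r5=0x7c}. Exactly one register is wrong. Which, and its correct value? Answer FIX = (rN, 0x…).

FIX = (r0, 0x86)

[0] flags=0011 → (cmp)
[1] flags=0011 LT?T → r2=0xee
[2] flags=0011 LS?F → skip
[3] flags=0010 → (cmp)
[4] flags=0010 CC?F → skip
[5] flags=0010 HI?T → r0=0x86
[6] flags=0010 GT?T → r5=0x7c
[7] flags=0011 → (cmp)
[8] flags=0011 VC?F → skip
[9] flags=0011 CC?F → skip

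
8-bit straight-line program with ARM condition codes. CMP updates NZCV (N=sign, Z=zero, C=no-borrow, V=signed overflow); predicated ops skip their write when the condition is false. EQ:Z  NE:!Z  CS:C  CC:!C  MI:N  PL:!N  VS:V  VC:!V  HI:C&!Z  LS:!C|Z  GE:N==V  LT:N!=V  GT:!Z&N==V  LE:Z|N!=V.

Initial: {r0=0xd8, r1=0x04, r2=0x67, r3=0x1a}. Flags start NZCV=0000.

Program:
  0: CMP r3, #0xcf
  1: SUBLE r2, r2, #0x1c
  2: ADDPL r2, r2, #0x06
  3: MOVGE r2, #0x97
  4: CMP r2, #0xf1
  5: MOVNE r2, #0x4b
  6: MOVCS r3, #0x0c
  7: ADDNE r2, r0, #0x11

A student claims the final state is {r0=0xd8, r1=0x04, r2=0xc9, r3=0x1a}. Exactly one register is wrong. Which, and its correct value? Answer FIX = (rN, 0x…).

0: ✓ CMP  NZCV=0000
1: · SUBLE
2: ✓ ADDPL  r2←0x6d
3: ✓ MOVGE  r2←0x97
4: ✓ CMP  NZCV=1000
5: ✓ MOVNE  r2←0x4b
6: · MOVCS
7: ✓ ADDNE  r2←0xe9

FIX = (r2, 0xe9)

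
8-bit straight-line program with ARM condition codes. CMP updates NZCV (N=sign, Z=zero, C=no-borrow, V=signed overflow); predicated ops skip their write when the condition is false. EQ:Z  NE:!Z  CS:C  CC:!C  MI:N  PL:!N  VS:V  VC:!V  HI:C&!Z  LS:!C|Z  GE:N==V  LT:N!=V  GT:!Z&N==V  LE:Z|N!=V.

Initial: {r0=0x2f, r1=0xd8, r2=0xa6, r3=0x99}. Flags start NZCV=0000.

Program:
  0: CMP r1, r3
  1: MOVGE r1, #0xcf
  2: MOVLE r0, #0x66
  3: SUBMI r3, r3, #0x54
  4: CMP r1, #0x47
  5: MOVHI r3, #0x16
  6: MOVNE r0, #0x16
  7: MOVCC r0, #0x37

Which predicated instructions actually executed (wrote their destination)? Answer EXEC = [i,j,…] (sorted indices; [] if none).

[0] flags=0010 → (cmp)
[1] flags=0010 GE?T → r1=0xcf
[2] flags=0010 LE?F → skip
[3] flags=0010 MI?F → skip
[4] flags=1010 → (cmp)
[5] flags=1010 HI?T → r3=0x16
[6] flags=1010 NE?T → r0=0x16
[7] flags=1010 CC?F → skip

EXEC = [1,5,6]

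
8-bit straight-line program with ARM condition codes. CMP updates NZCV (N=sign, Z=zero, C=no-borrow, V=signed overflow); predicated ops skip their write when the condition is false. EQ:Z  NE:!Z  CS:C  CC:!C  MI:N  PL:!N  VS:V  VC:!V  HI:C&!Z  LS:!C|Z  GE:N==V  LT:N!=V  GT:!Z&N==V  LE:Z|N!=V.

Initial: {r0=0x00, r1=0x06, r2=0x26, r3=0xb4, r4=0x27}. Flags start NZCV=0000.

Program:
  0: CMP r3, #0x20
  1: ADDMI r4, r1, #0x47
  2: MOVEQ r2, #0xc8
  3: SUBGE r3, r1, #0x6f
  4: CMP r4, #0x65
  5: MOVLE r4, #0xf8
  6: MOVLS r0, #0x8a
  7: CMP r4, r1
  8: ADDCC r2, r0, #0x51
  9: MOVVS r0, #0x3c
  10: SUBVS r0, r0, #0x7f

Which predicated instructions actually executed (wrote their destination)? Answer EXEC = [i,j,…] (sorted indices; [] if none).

EXEC = [1,5,6]

0: ✓ CMP  NZCV=1010
1: ✓ ADDMI  r4←0x4d
2: · MOVEQ
3: · SUBGE
4: ✓ CMP  NZCV=1000
5: ✓ MOVLE  r4←0xf8
6: ✓ MOVLS  r0←0x8a
7: ✓ CMP  NZCV=1010
8: · ADDCC
9: · MOVVS
10: · SUBVS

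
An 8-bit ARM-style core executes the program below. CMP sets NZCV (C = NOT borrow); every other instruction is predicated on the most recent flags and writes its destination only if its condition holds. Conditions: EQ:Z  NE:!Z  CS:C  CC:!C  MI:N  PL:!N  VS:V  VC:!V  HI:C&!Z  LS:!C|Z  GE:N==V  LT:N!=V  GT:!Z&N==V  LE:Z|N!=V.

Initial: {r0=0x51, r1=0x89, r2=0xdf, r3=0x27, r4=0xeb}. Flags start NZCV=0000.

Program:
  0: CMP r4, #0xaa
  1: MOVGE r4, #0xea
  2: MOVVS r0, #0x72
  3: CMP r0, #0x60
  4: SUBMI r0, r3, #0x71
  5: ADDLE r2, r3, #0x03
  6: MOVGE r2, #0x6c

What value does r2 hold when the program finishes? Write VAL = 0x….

[0] flags=0010 → (cmp)
[1] flags=0010 GE?T → r4=0xea
[2] flags=0010 VS?F → skip
[3] flags=1000 → (cmp)
[4] flags=1000 MI?T → r0=0xb6
[5] flags=1000 LE?T → r2=0x2a
[6] flags=1000 GE?F → skip

VAL = 0x2a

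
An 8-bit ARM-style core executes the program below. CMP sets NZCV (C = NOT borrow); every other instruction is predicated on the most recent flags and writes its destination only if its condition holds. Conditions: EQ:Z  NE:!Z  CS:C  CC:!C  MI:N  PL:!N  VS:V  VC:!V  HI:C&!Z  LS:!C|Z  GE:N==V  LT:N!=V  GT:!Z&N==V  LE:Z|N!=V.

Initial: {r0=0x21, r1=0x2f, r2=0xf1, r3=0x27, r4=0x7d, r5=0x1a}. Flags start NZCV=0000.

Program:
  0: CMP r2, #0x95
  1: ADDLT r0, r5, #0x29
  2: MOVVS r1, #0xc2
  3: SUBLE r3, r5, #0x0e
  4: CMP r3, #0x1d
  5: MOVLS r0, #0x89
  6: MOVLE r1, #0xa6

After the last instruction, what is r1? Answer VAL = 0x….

VAL = 0x2f

[0] flags=0010 → (cmp)
[1] flags=0010 LT?F → skip
[2] flags=0010 VS?F → skip
[3] flags=0010 LE?F → skip
[4] flags=0010 → (cmp)
[5] flags=0010 LS?F → skip
[6] flags=0010 LE?F → skip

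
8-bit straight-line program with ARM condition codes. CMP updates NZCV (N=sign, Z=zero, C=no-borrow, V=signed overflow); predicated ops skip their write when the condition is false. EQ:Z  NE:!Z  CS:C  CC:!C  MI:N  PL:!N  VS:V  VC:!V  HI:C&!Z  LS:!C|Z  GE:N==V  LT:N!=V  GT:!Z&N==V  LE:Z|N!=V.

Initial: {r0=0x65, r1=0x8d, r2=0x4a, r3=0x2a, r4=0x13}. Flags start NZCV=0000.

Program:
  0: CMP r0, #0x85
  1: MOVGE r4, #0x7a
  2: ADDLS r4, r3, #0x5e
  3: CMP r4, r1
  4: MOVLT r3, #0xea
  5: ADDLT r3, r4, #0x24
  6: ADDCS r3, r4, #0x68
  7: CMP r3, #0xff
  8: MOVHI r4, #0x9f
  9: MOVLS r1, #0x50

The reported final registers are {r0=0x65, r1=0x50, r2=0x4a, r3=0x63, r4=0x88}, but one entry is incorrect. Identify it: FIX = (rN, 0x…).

[0] flags=1001 → (cmp)
[1] flags=1001 GE?T → r4=0x7a
[2] flags=1001 LS?T → r4=0x88
[3] flags=1000 → (cmp)
[4] flags=1000 LT?T → r3=0xea
[5] flags=1000 LT?T → r3=0xac
[6] flags=1000 CS?F → skip
[7] flags=1000 → (cmp)
[8] flags=1000 HI?F → skip
[9] flags=1000 LS?T → r1=0x50

FIX = (r3, 0xac)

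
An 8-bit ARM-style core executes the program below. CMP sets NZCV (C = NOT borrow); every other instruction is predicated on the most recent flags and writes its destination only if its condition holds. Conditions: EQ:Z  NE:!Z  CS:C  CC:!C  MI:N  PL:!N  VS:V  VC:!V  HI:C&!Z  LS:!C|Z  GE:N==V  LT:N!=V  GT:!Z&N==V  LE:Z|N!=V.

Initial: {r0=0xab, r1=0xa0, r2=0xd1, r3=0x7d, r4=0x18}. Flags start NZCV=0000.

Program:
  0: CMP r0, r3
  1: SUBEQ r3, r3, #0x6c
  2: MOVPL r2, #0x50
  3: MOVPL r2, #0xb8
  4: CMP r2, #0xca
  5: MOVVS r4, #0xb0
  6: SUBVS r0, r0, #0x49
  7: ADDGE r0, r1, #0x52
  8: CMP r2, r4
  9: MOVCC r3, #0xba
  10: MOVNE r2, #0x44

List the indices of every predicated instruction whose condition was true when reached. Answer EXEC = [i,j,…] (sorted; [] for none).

EXEC = [2,3,10]

0: ✓ CMP  NZCV=0011
1: · SUBEQ
2: ✓ MOVPL  r2←0x50
3: ✓ MOVPL  r2←0xb8
4: ✓ CMP  NZCV=1000
5: · MOVVS
6: · SUBVS
7: · ADDGE
8: ✓ CMP  NZCV=1010
9: · MOVCC
10: ✓ MOVNE  r2←0x44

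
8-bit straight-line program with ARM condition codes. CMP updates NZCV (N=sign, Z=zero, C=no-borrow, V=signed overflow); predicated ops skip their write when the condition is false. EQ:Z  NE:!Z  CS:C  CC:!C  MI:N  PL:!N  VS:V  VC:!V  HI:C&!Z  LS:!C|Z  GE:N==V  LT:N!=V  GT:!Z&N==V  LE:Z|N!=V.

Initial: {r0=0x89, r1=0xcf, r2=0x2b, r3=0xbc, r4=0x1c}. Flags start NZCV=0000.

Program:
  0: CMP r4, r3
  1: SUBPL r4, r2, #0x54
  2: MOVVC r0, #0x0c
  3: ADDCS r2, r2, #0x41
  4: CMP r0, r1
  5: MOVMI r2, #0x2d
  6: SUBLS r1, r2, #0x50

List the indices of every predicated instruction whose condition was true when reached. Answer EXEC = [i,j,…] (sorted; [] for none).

[0] flags=0000 → (cmp)
[1] flags=0000 PL?T → r4=0xd7
[2] flags=0000 VC?T → r0=0x0c
[3] flags=0000 CS?F → skip
[4] flags=0000 → (cmp)
[5] flags=0000 MI?F → skip
[6] flags=0000 LS?T → r1=0xdb

EXEC = [1,2,6]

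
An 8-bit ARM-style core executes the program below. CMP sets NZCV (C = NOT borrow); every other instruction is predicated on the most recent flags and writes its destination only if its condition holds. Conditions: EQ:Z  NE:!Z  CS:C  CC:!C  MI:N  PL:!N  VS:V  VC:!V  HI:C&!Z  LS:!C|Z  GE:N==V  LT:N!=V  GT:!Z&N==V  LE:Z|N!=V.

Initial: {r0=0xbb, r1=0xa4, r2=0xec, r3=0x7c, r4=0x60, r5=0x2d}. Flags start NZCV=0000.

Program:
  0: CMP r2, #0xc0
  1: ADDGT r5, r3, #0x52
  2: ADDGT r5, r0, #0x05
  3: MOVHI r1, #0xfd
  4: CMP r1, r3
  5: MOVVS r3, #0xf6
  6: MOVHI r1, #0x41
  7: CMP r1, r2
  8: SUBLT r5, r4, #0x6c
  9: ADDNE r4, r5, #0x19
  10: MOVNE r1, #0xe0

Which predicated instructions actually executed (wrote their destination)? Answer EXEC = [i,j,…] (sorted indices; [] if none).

EXEC = [1,2,3,6,9,10]

[0] flags=0010 → (cmp)
[1] flags=0010 GT?T → r5=0xce
[2] flags=0010 GT?T → r5=0xc0
[3] flags=0010 HI?T → r1=0xfd
[4] flags=1010 → (cmp)
[5] flags=1010 VS?F → skip
[6] flags=1010 HI?T → r1=0x41
[7] flags=0000 → (cmp)
[8] flags=0000 LT?F → skip
[9] flags=0000 NE?T → r4=0xd9
[10] flags=0000 NE?T → r1=0xe0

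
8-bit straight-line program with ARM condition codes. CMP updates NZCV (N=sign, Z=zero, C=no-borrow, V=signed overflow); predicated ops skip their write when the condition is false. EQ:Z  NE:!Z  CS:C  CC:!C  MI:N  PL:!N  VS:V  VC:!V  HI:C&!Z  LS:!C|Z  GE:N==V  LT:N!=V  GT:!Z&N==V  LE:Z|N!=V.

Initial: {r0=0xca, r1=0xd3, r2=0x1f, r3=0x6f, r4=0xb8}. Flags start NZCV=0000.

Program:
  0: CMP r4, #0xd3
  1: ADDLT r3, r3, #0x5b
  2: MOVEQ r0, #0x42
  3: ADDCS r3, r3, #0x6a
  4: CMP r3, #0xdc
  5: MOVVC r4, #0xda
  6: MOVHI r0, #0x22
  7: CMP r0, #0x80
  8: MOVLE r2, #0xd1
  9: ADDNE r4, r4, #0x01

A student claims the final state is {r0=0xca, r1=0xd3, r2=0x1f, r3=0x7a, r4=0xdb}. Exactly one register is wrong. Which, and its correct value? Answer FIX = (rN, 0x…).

0: ✓ CMP  NZCV=1000
1: ✓ ADDLT  r3←0xca
2: · MOVEQ
3: · ADDCS
4: ✓ CMP  NZCV=1000
5: ✓ MOVVC  r4←0xda
6: · MOVHI
7: ✓ CMP  NZCV=0010
8: · MOVLE
9: ✓ ADDNE  r4←0xdb

FIX = (r3, 0xca)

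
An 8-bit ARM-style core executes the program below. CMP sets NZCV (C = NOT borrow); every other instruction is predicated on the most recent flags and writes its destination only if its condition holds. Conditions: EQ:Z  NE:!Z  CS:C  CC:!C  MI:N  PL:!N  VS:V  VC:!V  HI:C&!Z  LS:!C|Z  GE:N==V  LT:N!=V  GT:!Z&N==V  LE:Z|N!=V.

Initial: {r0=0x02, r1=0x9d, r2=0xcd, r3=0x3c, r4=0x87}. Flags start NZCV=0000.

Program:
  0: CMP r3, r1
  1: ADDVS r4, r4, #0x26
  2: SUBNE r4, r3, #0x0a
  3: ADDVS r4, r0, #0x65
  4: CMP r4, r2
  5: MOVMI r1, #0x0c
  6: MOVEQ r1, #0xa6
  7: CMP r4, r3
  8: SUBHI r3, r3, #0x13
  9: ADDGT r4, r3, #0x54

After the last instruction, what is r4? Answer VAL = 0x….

[0] flags=1001 → (cmp)
[1] flags=1001 VS?T → r4=0xad
[2] flags=1001 NE?T → r4=0x32
[3] flags=1001 VS?T → r4=0x67
[4] flags=1001 → (cmp)
[5] flags=1001 MI?T → r1=0x0c
[6] flags=1001 EQ?F → skip
[7] flags=0010 → (cmp)
[8] flags=0010 HI?T → r3=0x29
[9] flags=0010 GT?T → r4=0x7d

VAL = 0x7d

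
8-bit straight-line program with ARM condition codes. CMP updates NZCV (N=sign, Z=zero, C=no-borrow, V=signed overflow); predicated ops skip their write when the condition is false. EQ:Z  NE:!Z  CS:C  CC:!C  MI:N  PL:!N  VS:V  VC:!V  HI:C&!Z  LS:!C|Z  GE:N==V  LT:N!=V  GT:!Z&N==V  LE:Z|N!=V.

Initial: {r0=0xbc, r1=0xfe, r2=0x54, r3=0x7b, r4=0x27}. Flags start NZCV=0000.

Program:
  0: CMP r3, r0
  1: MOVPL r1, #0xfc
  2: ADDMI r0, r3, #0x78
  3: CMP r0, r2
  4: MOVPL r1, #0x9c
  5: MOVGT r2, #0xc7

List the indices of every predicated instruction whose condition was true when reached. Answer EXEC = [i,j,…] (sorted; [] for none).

EXEC = [2]

[0] flags=1001 → (cmp)
[1] flags=1001 PL?F → skip
[2] flags=1001 MI?T → r0=0xf3
[3] flags=1010 → (cmp)
[4] flags=1010 PL?F → skip
[5] flags=1010 GT?F → skip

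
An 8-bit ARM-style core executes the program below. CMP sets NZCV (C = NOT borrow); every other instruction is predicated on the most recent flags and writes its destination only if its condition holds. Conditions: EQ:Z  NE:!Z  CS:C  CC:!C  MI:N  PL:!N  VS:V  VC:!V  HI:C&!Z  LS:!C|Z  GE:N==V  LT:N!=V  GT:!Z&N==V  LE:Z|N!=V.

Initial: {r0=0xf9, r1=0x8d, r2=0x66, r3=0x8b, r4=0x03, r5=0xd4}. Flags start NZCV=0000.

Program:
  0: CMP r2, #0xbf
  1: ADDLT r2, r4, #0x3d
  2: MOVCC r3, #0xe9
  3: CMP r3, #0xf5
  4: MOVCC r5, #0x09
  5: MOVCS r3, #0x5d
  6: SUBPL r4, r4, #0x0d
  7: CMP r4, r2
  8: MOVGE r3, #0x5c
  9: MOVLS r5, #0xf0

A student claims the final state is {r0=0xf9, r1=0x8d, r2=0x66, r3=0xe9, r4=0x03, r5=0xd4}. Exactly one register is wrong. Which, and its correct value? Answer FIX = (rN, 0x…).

FIX = (r5, 0xf0)

0: ✓ CMP  NZCV=1001
1: · ADDLT
2: ✓ MOVCC  r3←0xe9
3: ✓ CMP  NZCV=1000
4: ✓ MOVCC  r5←0x09
5: · MOVCS
6: · SUBPL
7: ✓ CMP  NZCV=1000
8: · MOVGE
9: ✓ MOVLS  r5←0xf0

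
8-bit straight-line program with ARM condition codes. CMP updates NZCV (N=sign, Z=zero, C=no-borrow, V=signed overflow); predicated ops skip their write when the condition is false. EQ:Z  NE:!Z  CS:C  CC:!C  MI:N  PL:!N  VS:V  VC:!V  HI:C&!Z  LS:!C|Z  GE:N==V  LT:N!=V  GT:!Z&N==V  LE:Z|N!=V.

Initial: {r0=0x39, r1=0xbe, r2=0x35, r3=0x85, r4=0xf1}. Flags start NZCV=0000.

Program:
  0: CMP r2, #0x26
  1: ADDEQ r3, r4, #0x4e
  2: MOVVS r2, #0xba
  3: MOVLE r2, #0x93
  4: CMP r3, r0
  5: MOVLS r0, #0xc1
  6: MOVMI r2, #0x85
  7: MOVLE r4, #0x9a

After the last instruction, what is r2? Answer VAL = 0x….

VAL = 0x35

0: ✓ CMP  NZCV=0010
1: · ADDEQ
2: · MOVVS
3: · MOVLE
4: ✓ CMP  NZCV=0011
5: · MOVLS
6: · MOVMI
7: ✓ MOVLE  r4←0x9a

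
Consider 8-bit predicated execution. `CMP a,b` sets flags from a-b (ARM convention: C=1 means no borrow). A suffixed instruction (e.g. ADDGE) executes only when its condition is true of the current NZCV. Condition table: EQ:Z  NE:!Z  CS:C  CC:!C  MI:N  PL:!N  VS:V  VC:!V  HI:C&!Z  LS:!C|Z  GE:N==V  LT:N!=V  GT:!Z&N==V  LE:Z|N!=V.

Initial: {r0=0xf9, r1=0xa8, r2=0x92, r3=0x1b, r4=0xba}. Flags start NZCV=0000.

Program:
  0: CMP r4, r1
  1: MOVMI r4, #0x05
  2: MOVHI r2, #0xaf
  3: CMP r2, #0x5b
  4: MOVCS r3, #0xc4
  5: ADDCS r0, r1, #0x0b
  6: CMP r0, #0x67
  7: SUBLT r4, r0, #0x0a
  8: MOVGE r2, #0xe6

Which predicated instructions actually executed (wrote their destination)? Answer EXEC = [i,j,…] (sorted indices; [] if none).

[0] flags=0010 → (cmp)
[1] flags=0010 MI?F → skip
[2] flags=0010 HI?T → r2=0xaf
[3] flags=0011 → (cmp)
[4] flags=0011 CS?T → r3=0xc4
[5] flags=0011 CS?T → r0=0xb3
[6] flags=0011 → (cmp)
[7] flags=0011 LT?T → r4=0xa9
[8] flags=0011 GE?F → skip

EXEC = [2,4,5,7]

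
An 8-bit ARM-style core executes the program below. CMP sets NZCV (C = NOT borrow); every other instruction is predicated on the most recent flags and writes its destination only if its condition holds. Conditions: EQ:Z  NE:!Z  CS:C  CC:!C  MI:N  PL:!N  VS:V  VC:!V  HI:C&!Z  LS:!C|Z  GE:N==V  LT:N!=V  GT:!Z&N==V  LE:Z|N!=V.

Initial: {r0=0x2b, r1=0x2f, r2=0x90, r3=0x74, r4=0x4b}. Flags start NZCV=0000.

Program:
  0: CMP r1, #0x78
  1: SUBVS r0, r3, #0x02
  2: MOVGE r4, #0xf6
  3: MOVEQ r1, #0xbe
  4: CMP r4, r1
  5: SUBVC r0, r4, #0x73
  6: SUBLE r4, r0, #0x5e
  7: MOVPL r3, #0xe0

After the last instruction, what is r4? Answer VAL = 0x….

[0] flags=1000 → (cmp)
[1] flags=1000 VS?F → skip
[2] flags=1000 GE?F → skip
[3] flags=1000 EQ?F → skip
[4] flags=0010 → (cmp)
[5] flags=0010 VC?T → r0=0xd8
[6] flags=0010 LE?F → skip
[7] flags=0010 PL?T → r3=0xe0

VAL = 0x4b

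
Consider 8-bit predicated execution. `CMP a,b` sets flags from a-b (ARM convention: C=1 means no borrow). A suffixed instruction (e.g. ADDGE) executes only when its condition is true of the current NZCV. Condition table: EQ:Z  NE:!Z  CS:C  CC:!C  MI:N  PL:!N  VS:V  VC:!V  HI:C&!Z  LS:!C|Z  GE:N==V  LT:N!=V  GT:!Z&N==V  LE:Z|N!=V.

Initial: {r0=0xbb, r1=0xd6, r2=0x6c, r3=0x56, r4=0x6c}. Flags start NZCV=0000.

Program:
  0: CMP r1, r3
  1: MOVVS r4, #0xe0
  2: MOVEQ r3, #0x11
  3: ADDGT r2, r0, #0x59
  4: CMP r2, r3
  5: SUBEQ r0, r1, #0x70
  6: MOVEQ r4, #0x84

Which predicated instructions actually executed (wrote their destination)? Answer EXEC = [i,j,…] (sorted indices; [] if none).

EXEC = []

0: ✓ CMP  NZCV=1010
1: · MOVVS
2: · MOVEQ
3: · ADDGT
4: ✓ CMP  NZCV=0010
5: · SUBEQ
6: · MOVEQ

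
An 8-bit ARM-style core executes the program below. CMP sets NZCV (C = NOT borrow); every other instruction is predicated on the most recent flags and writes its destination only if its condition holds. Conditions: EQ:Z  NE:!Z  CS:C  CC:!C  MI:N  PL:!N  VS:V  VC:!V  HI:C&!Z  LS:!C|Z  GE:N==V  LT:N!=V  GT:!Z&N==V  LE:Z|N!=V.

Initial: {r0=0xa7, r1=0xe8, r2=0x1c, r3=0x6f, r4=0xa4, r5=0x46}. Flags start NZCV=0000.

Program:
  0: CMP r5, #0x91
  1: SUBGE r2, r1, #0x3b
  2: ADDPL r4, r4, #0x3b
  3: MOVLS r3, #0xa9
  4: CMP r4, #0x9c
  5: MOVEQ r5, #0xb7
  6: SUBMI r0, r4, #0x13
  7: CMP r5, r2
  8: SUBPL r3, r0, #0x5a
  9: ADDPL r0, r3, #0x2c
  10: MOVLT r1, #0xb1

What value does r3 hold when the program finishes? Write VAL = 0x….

0: ✓ CMP  NZCV=1001
1: ✓ SUBGE  r2←0xad
2: · ADDPL
3: ✓ MOVLS  r3←0xa9
4: ✓ CMP  NZCV=0010
5: · MOVEQ
6: · SUBMI
7: ✓ CMP  NZCV=1001
8: · SUBPL
9: · ADDPL
10: · MOVLT

VAL = 0xa9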